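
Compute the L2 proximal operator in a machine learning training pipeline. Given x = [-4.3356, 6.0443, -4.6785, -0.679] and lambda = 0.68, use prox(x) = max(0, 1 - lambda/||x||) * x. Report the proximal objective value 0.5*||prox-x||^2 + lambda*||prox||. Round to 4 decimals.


Step 1: Compute ||x||.
||x|| = 8.8136
Step 2: Compute scaling factor.
scale = max(0, 1 - 0.68/8.8136) = 0.9228
Step 3: prox(x) = [-4.0011, 5.578, -4.3175, -0.6266]
||prox(x)|| = 8.1336
Step 4: Proximal objective.
0.5*||prox-x||^2 = 0.2312
lambda*||prox|| = 5.5308
Total = 5.7621


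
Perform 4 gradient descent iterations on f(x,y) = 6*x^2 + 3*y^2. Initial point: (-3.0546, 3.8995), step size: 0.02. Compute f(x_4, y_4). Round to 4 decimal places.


Gradient descent on f(x,y) = 6*x^2 + 3*y^2.
Starting point: (-3.0546, 3.8995), alpha = 0.02
Step 1: grad_x = 2*6*-3.0546 = -36.6552, grad_y = 2*3*3.8995 = 23.397
  x_1 = -3.0546 - 0.02*-36.6552 = -2.3215
  y_1 = 3.8995 - 0.02*23.397 = 3.4316
Step 2: grad_x = 2*6*-2.3215 = -27.858, grad_y = 2*3*3.4316 = 20.5894
  x_2 = -2.3215 - 0.02*-27.858 = -1.7643
  y_2 = 3.4316 - 0.02*20.5894 = 3.0198
Step 3: grad_x = 2*6*-1.7643 = -21.172, grad_y = 2*3*3.0198 = 18.1186
  x_3 = -1.7643 - 0.02*-21.172 = -1.3409
  y_3 = 3.0198 - 0.02*18.1186 = 2.6574
Step 4: grad_x = 2*6*-1.3409 = -16.0908, grad_y = 2*3*2.6574 = 15.9444
  x_4 = -1.3409 - 0.02*-16.0908 = -1.0191
  y_4 = 2.6574 - 0.02*15.9444 = 2.3385
f(-1.0191, 2.3385) = 6*(-1.0191)^2 + 3*2.3385^2 = 22.6371


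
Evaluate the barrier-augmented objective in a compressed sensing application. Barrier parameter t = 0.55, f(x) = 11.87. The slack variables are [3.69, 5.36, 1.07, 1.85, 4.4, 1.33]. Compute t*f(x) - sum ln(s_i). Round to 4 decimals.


Step 1: Compute log-barrier.
ln values: [1.3056, 1.679, 0.0677, 0.6152, 1.4816, 0.2852]
phi = -(1.3056 + 1.679 + 0.0677 + 0.6152 + 1.4816 + 0.2852) = -5.4342
Step 2: Compute augmented objective.
t*f(x) = 0.55*11.87 = 6.5285
Total = 6.5285 - 5.4342 = 1.0943


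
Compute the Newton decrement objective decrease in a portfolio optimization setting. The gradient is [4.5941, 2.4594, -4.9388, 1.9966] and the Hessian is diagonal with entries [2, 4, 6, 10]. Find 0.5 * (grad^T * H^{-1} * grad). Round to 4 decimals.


Step 1: H is diagonal, so H^(-1) * g = [2.2971, 0.6149, -0.8231, 0.1997].
Step 2: g^T H^(-1) g = sum_i g_i^2 / H_ii
  = (4.5941)^2/2 + (2.4594)^2/4 + (-4.9388)^2/6 + (1.9966)^2/10
  = 10.5529 + 1.5122 + 4.0653 + 0.3986 = 16.529
Step 3: Objective decrease = 0.5 * g^T H^(-1) g = 8.2645


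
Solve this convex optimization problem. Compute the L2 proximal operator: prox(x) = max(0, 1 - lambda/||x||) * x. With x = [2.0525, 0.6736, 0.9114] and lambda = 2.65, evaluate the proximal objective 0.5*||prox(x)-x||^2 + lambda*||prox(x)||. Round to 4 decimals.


Step 1: Compute ||x||.
||x|| = 2.3446
Step 2: Compute scaling factor.
scale = max(0, 1 - 2.65/2.3446) = 0.0
Step 3: prox(x) = [0.0, 0.0, 0.0]
||prox(x)|| = 0.0
Step 4: Proximal objective.
0.5*||prox-x||^2 = 2.7486
lambda*||prox|| = 0.0
Total = 2.7486


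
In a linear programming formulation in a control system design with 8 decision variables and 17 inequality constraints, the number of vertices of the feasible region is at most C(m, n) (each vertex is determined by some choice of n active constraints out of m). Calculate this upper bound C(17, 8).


Each vertex corresponds to some choice of n active constraints out of m, so the number of vertices is at most C(m, n) = m! / (n!(m-n)!).
m = 17, n = 8
Numerator: 17 * 16 * 15 * 14 * 13 * 12 * 11 * 10
Denominator: 8! = 40320
C(17, 8) = 24310


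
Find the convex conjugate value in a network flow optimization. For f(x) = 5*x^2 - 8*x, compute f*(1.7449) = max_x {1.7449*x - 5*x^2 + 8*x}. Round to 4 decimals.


f*(y) = sup_x {y*x - a*x^2 - b*x} = sup_x {(y-b)*x - a*x^2}
FOC: (y - b) - 2a*x = 0 => x* = (y - b)/(2a)
x* = (1.7449 + 8)/(2*5) = 0.9745
f*(1.7449) = (y-b)^2/(4a) = (1.7449 + 8)^2/(4*5)
= 94.9631/20 = 4.7482


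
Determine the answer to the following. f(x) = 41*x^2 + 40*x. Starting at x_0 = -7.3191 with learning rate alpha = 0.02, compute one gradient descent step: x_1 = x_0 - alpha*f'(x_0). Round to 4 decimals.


We compute the gradient at x_0 and apply the update.
f'(x) = 82*x + 40
f'(-7.3191) = 82*-7.3191 + 40 = -560.1662
x_1 = -7.3191 - 0.02*-560.1662 = 3.8842


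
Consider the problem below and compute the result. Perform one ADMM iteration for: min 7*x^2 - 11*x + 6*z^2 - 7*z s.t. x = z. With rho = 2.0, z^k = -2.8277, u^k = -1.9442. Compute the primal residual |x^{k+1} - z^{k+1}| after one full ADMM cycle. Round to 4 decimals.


ADMM iteration with rho = 2.0, z^k = -2.8277, u^k = -1.9442
Step 1: x-update.
Minimize 7*x^2 - 11*x + (2.0/2)*(x + 2.8277 - 1.9442)^2
FOC: (2*7 + 2.0)*x = 11 + 2.0*(-2.8277 + 1.9442)
x^{k+1} = 0.5771
Step 2: z-update.
Minimize 6*z^2 - 7*z + (2.0/2)*(0.5771 - z - 1.9442)^2
FOC: (2*6 + 2.0)*z = 7 + 2.0*(0.5771 - 1.9442)
z^{k+1} = 0.3047
Step 3: u-update.
u^{k+1} = -1.9442 + 0.5771 - 0.3047 = -1.6718
Step 4: Primal residual = |0.5771 - 0.3047| = 0.2724


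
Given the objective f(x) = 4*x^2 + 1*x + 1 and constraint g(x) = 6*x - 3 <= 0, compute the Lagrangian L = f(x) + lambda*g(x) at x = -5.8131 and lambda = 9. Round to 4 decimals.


Step 1: Evaluate f(x).
f(-5.8131) = 4*(-5.8131)^2 + 1*(-5.8131) + 1 = 130.3554
Step 2: Evaluate g(x).
g(-5.8131) = 6*-5.8131 - 3 = -37.8786
Step 3: Compute Lagrangian.
L = 130.3554 + 9*-37.8786 = -210.552


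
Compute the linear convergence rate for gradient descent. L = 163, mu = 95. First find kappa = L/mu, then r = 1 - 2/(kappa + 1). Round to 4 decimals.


Step 1: Compute the condition number.
kappa = L/mu = 163/95 = 1.7158
Step 2: Compute the convergence rate.
r = 1 - 2/(kappa + 1) = 1 - 2*mu/(L + mu) = (L - mu)/(L + mu) = 68/258 = 0.2636


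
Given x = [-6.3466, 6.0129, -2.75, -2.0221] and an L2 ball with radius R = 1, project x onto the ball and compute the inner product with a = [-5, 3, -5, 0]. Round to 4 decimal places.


Step 1: Compute ||x|| (intermediates to 6 decimals).
||x|| = sqrt((-6.3466)^2 + 6.0129^2 + (-2.75)^2 + (-2.0221)^2) = 9.385398
Step 2: Project.
Since ||x|| > R, scale = R/||x|| = 1/9.385398 = 0.106548, proj(x) = scale * x
proj(x) = [-0.676218, 0.640662, -0.293007, -0.215451]
Step 3: Dot product.
a^T * proj(x) = -5*(-0.676218) + 3*0.640662 - 5*(-0.293007) + 0*(-0.215451) = 6.7681


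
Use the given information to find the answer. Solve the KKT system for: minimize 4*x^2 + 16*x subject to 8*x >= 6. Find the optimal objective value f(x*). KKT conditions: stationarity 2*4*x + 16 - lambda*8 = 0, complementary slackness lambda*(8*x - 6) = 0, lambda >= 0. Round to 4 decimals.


Step 1: Try lambda = 0 (constraint inactive).
x_unc = -16/(2*4) = -2.0
Check: 8*-2.0 = -16.0 < 6 -- violated!
Step 2: Constraint must be active: 8*x = 6
x* = 6/8 = 0.75
lambda = (2*4*0.75 + 16)/8 = 2.75
Step 3: Compute optimal value.
f(x*) = 4*0.75^2 + 16*0.75 = 14.25


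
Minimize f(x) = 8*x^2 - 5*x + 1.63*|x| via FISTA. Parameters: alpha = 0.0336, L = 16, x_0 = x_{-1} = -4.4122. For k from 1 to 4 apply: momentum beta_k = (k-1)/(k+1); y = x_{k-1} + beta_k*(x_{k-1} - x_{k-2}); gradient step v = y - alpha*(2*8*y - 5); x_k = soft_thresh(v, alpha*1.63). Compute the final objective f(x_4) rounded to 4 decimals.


FISTA on f(x) = 8*x^2 - 5*x + 1.63*|x|
L = 16, alpha = 0.0336
Iteration 1: beta = 0.0, y = -4.4122 + 0.0*(-4.4122 + 4.4122) = -4.4122
  grad(y) = -75.5952, v = y - alpha*grad = -1.8722
  prox(v) = soft_thresh(-1.8722, 0.0548) = -1.8174
Iteration 2: beta = 0.3333, y = -1.8174 + 0.3333*(-1.8174 + 4.4122) = -0.9525
  grad(y) = -20.2402, v = y - alpha*grad = -0.2724
  prox(v) = soft_thresh(-0.2724, 0.0548) = -0.2177
Iteration 3: beta = 0.5, y = -0.2177 + 0.5*(-0.2177 + 1.8174) = 0.5822
  grad(y) = 4.3153, v = y - alpha*grad = 0.4372
  prox(v) = soft_thresh(0.4372, 0.0548) = 0.3824
Iteration 4: beta = 0.6, y = 0.3824 + 0.6*(0.3824 + 0.2177) = 0.7425
  grad(y) = 6.8802, v = y - alpha*grad = 0.5113
  prox(v) = soft_thresh(0.5113, 0.0548) = 0.4566
f(x_4) = 8*0.4566^2 - 5*0.4566 + 1.63*|0.4566| = 0.129


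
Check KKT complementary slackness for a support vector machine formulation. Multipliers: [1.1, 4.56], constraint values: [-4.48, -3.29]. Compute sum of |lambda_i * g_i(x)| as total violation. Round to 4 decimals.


KKT complementary slackness check:
lambda_1 * g_1 = 1.1 * -4.48 = -4.928
lambda_2 * g_2 = 4.56 * -3.29 = -15.0024
Total violation = 4.928 + 15.0024 = 19.9304


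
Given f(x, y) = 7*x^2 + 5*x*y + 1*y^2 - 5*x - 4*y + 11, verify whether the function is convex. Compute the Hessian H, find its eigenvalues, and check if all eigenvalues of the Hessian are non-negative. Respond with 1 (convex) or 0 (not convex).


The Hessian of f(x,y) = 7*x^2 + 5*x*y + 1*y^2 - 5*x - 4*y + 11 is:
H = [[14, 5], [5, 2]]
Trace = 14 + 2 = 16
Determinant = 14*2 - (5)^2 = 3
Discriminant = (16)^2 - 4*3 = 244.0
Eigenvalues: lambda_1 = 0.1898, lambda_2 = 15.8102
The function is convex.

1


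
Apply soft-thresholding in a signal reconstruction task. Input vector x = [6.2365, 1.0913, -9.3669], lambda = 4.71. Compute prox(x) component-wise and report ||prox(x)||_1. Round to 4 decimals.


Soft-thresholding with lambda = 4.71:
prox(6.2365) = sign(6.2365)*max(|6.2365| - 4.71, 0) = 1.5265
prox(1.0913) = sign(1.0913)*max(|1.0913| - 4.71, 0) = 0.0
prox(-9.3669) = sign(-9.3669)*max(|-9.3669| - 4.71, 0) = -4.6569
prox(x) = [1.5265, 0.0, -4.6569]
||prox(x)||_1 = 1.5265 + 0.0 + 4.6569 = 6.1834


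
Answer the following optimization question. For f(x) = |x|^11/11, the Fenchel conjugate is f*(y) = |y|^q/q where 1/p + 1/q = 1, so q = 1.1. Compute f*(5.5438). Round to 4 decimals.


The conjugate exponent q satisfies 1/p + 1/q = 1.
p = 11, so q = 11/(11 - 1) = 1.1
|y|^q = 5.5438^1.1 = 6.5794
f*(5.5438) = 6.5794 / 1.1 = 5.9813


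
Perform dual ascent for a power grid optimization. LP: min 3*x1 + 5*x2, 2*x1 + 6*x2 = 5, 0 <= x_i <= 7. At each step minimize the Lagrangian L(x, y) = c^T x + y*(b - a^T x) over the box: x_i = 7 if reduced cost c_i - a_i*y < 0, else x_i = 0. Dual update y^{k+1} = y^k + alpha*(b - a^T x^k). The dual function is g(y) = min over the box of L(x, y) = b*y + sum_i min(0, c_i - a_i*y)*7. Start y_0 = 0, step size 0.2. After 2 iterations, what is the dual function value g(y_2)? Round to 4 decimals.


Dual ascent for LP: min 3*x1 + 5*x2, 2*x1 + 6*x2 = 5, 0 <= x_i <= 7
Step 1: y^k = 0.0, reduced costs: (3.0, 5.0)
  x^k = (0.0, 0.0), subgradient = b - a^T x = 5.0
  y^{k+1} = 0.0 + 0.2*5.0 = 1.0
Step 2: y^k = 1.0, reduced costs: (1.0, -1.0)
  x^k = (0.0, 7.0), subgradient = b - a^T x = -37.0
  y^{k+1} = 1.0 + 0.2*-37.0 = -6.4
Dual objective at y_2 = -6.4: reduced costs (15.8, 43.4), box minimizer x = (0.0, 0.0)
g(y_2) = b*y + (c1 - a1*y)*x1 + (c2 - a2*y)*x2 = 5*(-6.4) + 15.8*0.0 + 43.4*0.0 = -32.0 + 0.0 + 0.0 = -32.0


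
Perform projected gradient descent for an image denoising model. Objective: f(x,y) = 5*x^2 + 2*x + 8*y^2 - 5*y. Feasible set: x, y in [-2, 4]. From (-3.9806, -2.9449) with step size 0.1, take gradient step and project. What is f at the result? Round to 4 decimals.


Step 1: Compute gradient at (-3.9806, -2.9449).
grad_x = 2*5*-3.9806 + 2 = -37.806
grad_y = 2*8*-2.9449 - 5 = -52.1184
Step 2: Gradient step.
x_raw = -3.9806 - 0.1*-37.806 = -0.2
y_raw = -2.9449 - 0.1*-52.1184 = 2.2669
Step 3: Project onto [-2, 4].
x_proj = clip(-0.2) = -0.2
y_proj = clip(2.2669) = 2.2669
Step 4: Evaluate f.
f(-0.2, 2.2669) = 29.5774


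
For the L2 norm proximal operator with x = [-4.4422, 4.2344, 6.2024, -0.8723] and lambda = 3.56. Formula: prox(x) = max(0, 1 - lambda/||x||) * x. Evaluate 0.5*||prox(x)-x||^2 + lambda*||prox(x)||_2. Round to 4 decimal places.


Step 1: Compute ||x||.
||x|| = 8.7689
Step 2: Compute scaling factor.
scale = max(0, 1 - 3.56/8.7689) = 0.594
Step 3: prox(x) = [-2.6388, 2.5153, 3.6844, -0.5182]
||prox(x)|| = 5.2089
Step 4: Proximal objective.
0.5*||prox-x||^2 = 6.3368
lambda*||prox|| = 18.5437
Total = 24.8806


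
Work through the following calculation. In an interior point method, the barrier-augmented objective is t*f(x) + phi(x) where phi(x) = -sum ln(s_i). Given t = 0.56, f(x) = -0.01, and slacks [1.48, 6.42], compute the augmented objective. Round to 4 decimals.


Step 1: Compute log-barrier.
ln values: [0.392, 1.8594]
phi = -(0.392 + 1.8594) = -2.2515
Step 2: Compute augmented objective.
t*f(x) = 0.56*-0.01 = -0.0056
Total = -0.0056 - 2.2515 = -2.2571


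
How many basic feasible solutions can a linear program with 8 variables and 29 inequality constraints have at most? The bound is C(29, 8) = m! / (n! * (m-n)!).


Each vertex corresponds to some choice of n active constraints out of m, so the number of vertices is at most C(m, n) = m! / (n!(m-n)!).
m = 29, n = 8
Numerator: 29 * 28 * 27 * 26 * 25 * 24 * 23 * 22
Denominator: 8! = 40320
C(29, 8) = 4292145


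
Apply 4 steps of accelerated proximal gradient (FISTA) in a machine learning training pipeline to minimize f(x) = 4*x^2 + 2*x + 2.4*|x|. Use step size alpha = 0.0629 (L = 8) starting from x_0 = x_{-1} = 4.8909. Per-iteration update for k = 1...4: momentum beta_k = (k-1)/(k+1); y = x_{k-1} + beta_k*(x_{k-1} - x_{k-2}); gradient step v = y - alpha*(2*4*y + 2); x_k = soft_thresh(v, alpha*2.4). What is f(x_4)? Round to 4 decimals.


FISTA on f(x) = 4*x^2 + 2*x + 2.4*|x|
L = 8, alpha = 0.0629
Iteration 1: beta = 0.0, y = 4.8909 + 0.0*(4.8909 - 4.8909) = 4.8909
  grad(y) = 41.1272, v = y - alpha*grad = 2.304
  prox(v) = soft_thresh(2.304, 0.151) = 2.153
Iteration 2: beta = 0.3333, y = 2.153 + 0.3333*(2.153 - 4.8909) = 1.2404
  grad(y) = 11.9234, v = y - alpha*grad = 0.4904
  prox(v) = soft_thresh(0.4904, 0.151) = 0.3395
Iteration 3: beta = 0.5, y = 0.3395 + 0.5*(0.3395 - 2.153) = -0.5673
  grad(y) = -2.5384, v = y - alpha*grad = -0.4076
  prox(v) = soft_thresh(-0.4076, 0.151) = -0.2567
Iteration 4: beta = 0.6, y = -0.2567 + 0.6*(-0.2567 - 0.3395) = -0.6144
  grad(y) = -2.9149, v = y - alpha*grad = -0.431
  prox(v) = soft_thresh(-0.431, 0.151) = -0.2801
f(x_4) = 4*(-0.2801)^2 + 2*(-0.2801) + 2.4*|-0.2801| = 0.4258


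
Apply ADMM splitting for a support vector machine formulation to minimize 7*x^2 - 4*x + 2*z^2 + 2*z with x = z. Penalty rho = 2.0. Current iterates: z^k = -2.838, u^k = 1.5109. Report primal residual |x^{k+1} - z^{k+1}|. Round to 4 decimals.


ADMM iteration with rho = 2.0, z^k = -2.838, u^k = 1.5109
Step 1: x-update.
Minimize 7*x^2 - 4*x + (2.0/2)*(x + 2.838 + 1.5109)^2
FOC: (2*7 + 2.0)*x = 4 + 2.0*(-2.838 - 1.5109)
x^{k+1} = -0.2936
Step 2: z-update.
Minimize 2*z^2 + 2*z + (2.0/2)*(-0.2936 - z + 1.5109)^2
FOC: (2*2 + 2.0)*z = -2 + 2.0*(-0.2936 + 1.5109)
z^{k+1} = 0.0724
Step 3: u-update.
u^{k+1} = 1.5109 - 0.2936 - 0.0724 = 1.1449
Step 4: Primal residual = |-0.2936 - 0.0724| = 0.366


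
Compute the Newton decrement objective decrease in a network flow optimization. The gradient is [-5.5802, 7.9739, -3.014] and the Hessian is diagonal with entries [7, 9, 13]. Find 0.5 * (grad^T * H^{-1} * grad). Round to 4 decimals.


Step 1: H is diagonal, so H^(-1) * g = [-0.7972, 0.886, -0.2318].
Step 2: g^T H^(-1) g = sum_i g_i^2 / H_ii
  = (-5.5802)^2/7 + (7.9739)^2/9 + (-3.014)^2/13
  = 4.4484 + 7.0648 + 0.6988 = 12.2119
Step 3: Objective decrease = 0.5 * g^T H^(-1) g = 6.106


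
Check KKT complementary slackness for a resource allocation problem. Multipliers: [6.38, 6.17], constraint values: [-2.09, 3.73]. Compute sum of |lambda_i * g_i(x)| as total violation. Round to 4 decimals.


KKT complementary slackness check:
lambda_1 * g_1 = 6.38 * -2.09 = -13.3342
lambda_2 * g_2 = 6.17 * 3.73 = 23.0141
Total violation = 13.3342 + 23.0141 = 36.3483


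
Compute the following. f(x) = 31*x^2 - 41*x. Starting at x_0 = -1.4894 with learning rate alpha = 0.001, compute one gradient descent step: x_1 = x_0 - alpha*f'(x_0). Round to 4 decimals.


We compute the gradient at x_0 and apply the update.
f'(x) = 62*x - 41
f'(-1.4894) = 62*-1.4894 - 41 = -133.3428
x_1 = -1.4894 - 0.001*-133.3428 = -1.3561


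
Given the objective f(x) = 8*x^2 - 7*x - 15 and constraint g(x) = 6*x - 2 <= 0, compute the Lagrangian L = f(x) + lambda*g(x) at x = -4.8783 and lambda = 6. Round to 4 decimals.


Step 1: Evaluate f(x).
f(-4.8783) = 8*(-4.8783)^2 - 7*(-4.8783) - 15 = 209.5306
Step 2: Evaluate g(x).
g(-4.8783) = 6*-4.8783 - 2 = -31.2698
Step 3: Compute Lagrangian.
L = 209.5306 + 6*-31.2698 = 21.9118


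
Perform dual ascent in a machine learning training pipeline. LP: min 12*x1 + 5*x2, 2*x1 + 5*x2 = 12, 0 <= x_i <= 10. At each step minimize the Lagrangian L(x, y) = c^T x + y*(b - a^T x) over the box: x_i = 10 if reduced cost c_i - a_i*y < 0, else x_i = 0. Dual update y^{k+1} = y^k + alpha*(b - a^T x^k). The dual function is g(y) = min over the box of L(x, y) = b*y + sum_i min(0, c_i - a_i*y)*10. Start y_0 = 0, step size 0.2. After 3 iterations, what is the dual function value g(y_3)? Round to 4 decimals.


Dual ascent for LP: min 12*x1 + 5*x2, 2*x1 + 5*x2 = 12, 0 <= x_i <= 10
Step 1: y^k = 0.0, reduced costs: (12.0, 5.0)
  x^k = (0.0, 0.0), subgradient = b - a^T x = 12.0
  y^{k+1} = 0.0 + 0.2*12.0 = 2.4
Step 2: y^k = 2.4, reduced costs: (7.2, -7.0)
  x^k = (0.0, 10.0), subgradient = b - a^T x = -38.0
  y^{k+1} = 2.4 + 0.2*-38.0 = -5.2
Step 3: y^k = -5.2, reduced costs: (22.4, 31.0)
  x^k = (0.0, 0.0), subgradient = b - a^T x = 12.0
  y^{k+1} = -5.2 + 0.2*12.0 = -2.8
Dual objective at y_3 = -2.8: reduced costs (17.6, 19.0), box minimizer x = (0.0, 0.0)
g(y_3) = b*y + (c1 - a1*y)*x1 + (c2 - a2*y)*x2 = 12*(-2.8) + 17.6*0.0 + 19.0*0.0 = -33.6 + 0.0 + 0.0 = -33.6


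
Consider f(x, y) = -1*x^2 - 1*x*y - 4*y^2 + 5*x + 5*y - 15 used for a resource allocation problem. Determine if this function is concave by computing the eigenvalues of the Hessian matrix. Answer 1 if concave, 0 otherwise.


The Hessian of f(x,y) = -1*x^2 - 1*x*y - 4*y^2 + 5*x + 5*y - 15 is:
H = [[-2, -1], [-1, -8]]
Trace = -2 - 8 = -10
Determinant = -2*-8 - (-1)^2 = 15
Discriminant = (-10)^2 - 4*15 = 40.0
Eigenvalues: lambda_1 = -8.1623, lambda_2 = -1.8377
The function is concave.

1


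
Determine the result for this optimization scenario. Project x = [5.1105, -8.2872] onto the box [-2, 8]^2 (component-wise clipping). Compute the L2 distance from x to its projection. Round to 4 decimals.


Project each component onto [-2, 8].
clip(5.1105) = 5.1105, clip(-8.2872) = -2.0
Projection = [5.1105, -2.0]
Squared diffs: [0.0, 39.5289]
Distance = sqrt(39.5289) = 6.2872


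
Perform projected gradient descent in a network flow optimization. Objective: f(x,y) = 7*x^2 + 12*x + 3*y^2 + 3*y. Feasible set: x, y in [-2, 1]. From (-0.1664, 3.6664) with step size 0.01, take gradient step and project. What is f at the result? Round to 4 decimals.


Step 1: Compute gradient at (-0.1664, 3.6664).
grad_x = 2*7*-0.1664 + 12 = 9.6704
grad_y = 2*3*3.6664 + 3 = 24.9984
Step 2: Gradient step.
x_raw = -0.1664 - 0.01*9.6704 = -0.2631
y_raw = 3.6664 - 0.01*24.9984 = 3.4164
Step 3: Project onto [-2, 1].
x_proj = clip(-0.2631) = -0.2631
y_proj = clip(3.4164) = 1.0
Step 4: Evaluate f.
f(-0.2631, 1.0) = 3.3273


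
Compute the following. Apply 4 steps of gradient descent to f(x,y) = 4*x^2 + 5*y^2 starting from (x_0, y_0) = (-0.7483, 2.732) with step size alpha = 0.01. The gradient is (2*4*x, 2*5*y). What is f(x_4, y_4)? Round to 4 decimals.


Gradient descent on f(x,y) = 4*x^2 + 5*y^2.
Starting point: (-0.7483, 2.732), alpha = 0.01
Step 1: grad_x = 2*4*-0.7483 = -5.9864, grad_y = 2*5*2.732 = 27.32
  x_1 = -0.7483 - 0.01*-5.9864 = -0.6884
  y_1 = 2.732 - 0.01*27.32 = 2.4588
Step 2: grad_x = 2*4*-0.6884 = -5.5075, grad_y = 2*5*2.4588 = 24.588
  x_2 = -0.6884 - 0.01*-5.5075 = -0.6334
  y_2 = 2.4588 - 0.01*24.588 = 2.2129
Step 3: grad_x = 2*4*-0.6334 = -5.0669, grad_y = 2*5*2.2129 = 22.1292
  x_3 = -0.6334 - 0.01*-5.0669 = -0.5827
  y_3 = 2.2129 - 0.01*22.1292 = 1.9916
Step 4: grad_x = 2*4*-0.5827 = -4.6615, grad_y = 2*5*1.9916 = 19.9163
  x_4 = -0.5827 - 0.01*-4.6615 = -0.5361
  y_4 = 1.9916 - 0.01*19.9163 = 1.7925
f(-0.5361, 1.7925) = 4*(-0.5361)^2 + 5*1.7925^2 = 17.2142


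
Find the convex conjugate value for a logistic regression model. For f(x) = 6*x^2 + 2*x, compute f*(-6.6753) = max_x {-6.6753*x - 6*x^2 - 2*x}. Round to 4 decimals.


f*(y) = sup_x {y*x - a*x^2 - b*x} = sup_x {(y-b)*x - a*x^2}
FOC: (y - b) - 2a*x = 0 => x* = (y - b)/(2a)
x* = (-6.6753 - 2)/(2*6) = -0.7229
f*(-6.6753) = (y-b)^2/(4a) = (-6.6753 - 2)^2/(4*6)
= 75.2608/24 = 3.1359


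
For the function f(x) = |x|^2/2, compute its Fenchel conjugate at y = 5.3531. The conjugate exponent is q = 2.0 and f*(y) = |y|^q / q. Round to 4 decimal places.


The conjugate exponent q satisfies 1/p + 1/q = 1.
p = 2, so q = 2/(2 - 1) = 2.0
|y|^q = 5.3531^2.0 = 28.6557
f*(5.3531) = 28.6557 / 2.0 = 14.3278


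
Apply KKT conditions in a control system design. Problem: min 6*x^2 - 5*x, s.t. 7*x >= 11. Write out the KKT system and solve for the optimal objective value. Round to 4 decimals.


Step 1: Try lambda = 0 (constraint inactive).
x_unc = 5/(2*6) = 0.4167
Check: 7*0.4167 = 2.9169 < 11 -- violated!
Step 2: Constraint must be active: 7*x = 11
x* = 11/7 = 1.5714 (rounded; the exact value 11/7 is used below)
lambda = (2*6*(11/7) - 5)/7 = 1.9796
Step 3: Compute optimal value.
f(x*) = 6*(11/7)^2 - 5*(11/7) = 6.9592


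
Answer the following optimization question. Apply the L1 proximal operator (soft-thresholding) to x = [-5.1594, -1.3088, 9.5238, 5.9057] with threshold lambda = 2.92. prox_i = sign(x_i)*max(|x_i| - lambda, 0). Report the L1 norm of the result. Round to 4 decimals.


Soft-thresholding with lambda = 2.92:
prox(-5.1594) = sign(-5.1594)*max(|-5.1594| - 2.92, 0) = -2.2394
prox(-1.3088) = sign(-1.3088)*max(|-1.3088| - 2.92, 0) = 0.0
prox(9.5238) = sign(9.5238)*max(|9.5238| - 2.92, 0) = 6.6038
prox(5.9057) = sign(5.9057)*max(|5.9057| - 2.92, 0) = 2.9857
prox(x) = [-2.2394, 0.0, 6.6038, 2.9857]
||prox(x)||_1 = 2.2394 + 0.0 + 6.6038 + 2.9857 = 11.8289


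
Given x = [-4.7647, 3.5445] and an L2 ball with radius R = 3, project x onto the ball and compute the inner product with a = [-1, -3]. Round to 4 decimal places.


Step 1: Compute ||x|| (intermediates to 6 decimals).
||x|| = sqrt((-4.7647)^2 + 3.5445^2) = 5.938505
Step 2: Project.
Since ||x|| > R, scale = R/||x|| = 3/5.938505 = 0.505178, proj(x) = scale * x
proj(x) = [-2.407022, 1.790603]
Step 3: Dot product.
a^T * proj(x) = -1*(-2.407022) - 3*1.790603 = -2.9648


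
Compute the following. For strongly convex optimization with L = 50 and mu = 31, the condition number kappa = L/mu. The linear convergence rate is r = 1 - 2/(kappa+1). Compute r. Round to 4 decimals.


Step 1: Compute the condition number.
kappa = L/mu = 50/31 = 1.6129
Step 2: Compute the convergence rate.
r = 1 - 2/(kappa + 1) = 1 - 2*mu/(L + mu) = (L - mu)/(L + mu) = 19/81 = 0.2346


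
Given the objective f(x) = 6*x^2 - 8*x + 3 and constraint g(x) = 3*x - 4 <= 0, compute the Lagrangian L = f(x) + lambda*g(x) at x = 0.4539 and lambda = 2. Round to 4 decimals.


Step 1: Evaluate f(x).
f(0.4539) = 6*0.4539^2 - 8*0.4539 + 3 = 0.605
Step 2: Evaluate g(x).
g(0.4539) = 3*0.4539 - 4 = -2.6383
Step 3: Compute Lagrangian.
L = 0.605 + 2*-2.6383 = -4.6716


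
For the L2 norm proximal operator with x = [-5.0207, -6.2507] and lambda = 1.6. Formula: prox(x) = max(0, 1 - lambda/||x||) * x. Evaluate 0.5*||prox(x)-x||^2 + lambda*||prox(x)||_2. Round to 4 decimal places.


Step 1: Compute ||x||.
||x|| = 8.0174
Step 2: Compute scaling factor.
scale = max(0, 1 - 1.6/8.0174) = 0.8004
Step 3: prox(x) = [-4.0187, -5.0033]
||prox(x)|| = 6.4174
Step 4: Proximal objective.
0.5*||prox-x||^2 = 1.28
lambda*||prox|| = 10.2678
Total = 11.5478


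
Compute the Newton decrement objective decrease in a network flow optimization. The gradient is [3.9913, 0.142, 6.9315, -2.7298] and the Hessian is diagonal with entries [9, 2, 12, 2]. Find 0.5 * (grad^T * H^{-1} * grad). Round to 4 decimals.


Step 1: H is diagonal, so H^(-1) * g = [0.4435, 0.071, 0.5776, -1.3649].
Step 2: g^T H^(-1) g = sum_i g_i^2 / H_ii
  = (3.9913)^2/9 + (0.142)^2/2 + (6.9315)^2/12 + (-2.7298)^2/2
  = 1.7701 + 0.0101 + 4.0038 + 3.7259 = 9.5098
Step 3: Objective decrease = 0.5 * g^T H^(-1) g = 4.7549


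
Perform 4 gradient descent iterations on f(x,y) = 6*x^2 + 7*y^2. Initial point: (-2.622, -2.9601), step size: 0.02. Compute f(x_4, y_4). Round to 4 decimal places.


Gradient descent on f(x,y) = 6*x^2 + 7*y^2.
Starting point: (-2.622, -2.9601), alpha = 0.02
Step 1: grad_x = 2*6*-2.622 = -31.464, grad_y = 2*7*-2.9601 = -41.4414
  x_1 = -2.622 - 0.02*-31.464 = -1.9927
  y_1 = -2.9601 - 0.02*-41.4414 = -2.1313
Step 2: grad_x = 2*6*-1.9927 = -23.9126, grad_y = 2*7*-2.1313 = -29.8378
  x_2 = -1.9927 - 0.02*-23.9126 = -1.5145
  y_2 = -2.1313 - 0.02*-29.8378 = -1.5345
Step 3: grad_x = 2*6*-1.5145 = -18.1736, grad_y = 2*7*-1.5345 = -21.4832
  x_3 = -1.5145 - 0.02*-18.1736 = -1.151
  y_3 = -1.5345 - 0.02*-21.4832 = -1.1049
Step 4: grad_x = 2*6*-1.151 = -13.8119, grad_y = 2*7*-1.1049 = -15.4679
  x_4 = -1.151 - 0.02*-13.8119 = -0.8748
  y_4 = -1.1049 - 0.02*-15.4679 = -0.7955
f(-0.8748, -0.7955) = 6*(-0.8748)^2 + 7*(-0.7955)^2 = 9.0209


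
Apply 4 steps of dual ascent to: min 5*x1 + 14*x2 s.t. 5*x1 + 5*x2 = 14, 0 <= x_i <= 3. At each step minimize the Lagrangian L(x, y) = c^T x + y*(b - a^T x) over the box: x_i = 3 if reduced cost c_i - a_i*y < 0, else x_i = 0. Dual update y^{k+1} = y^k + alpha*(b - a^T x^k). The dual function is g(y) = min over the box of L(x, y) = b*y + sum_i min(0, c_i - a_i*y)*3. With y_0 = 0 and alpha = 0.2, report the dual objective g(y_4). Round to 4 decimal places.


Dual ascent for LP: min 5*x1 + 14*x2, 5*x1 + 5*x2 = 14, 0 <= x_i <= 3
Step 1: y^k = 0.0, reduced costs: (5.0, 14.0)
  x^k = (0.0, 0.0), subgradient = b - a^T x = 14.0
  y^{k+1} = 0.0 + 0.2*14.0 = 2.8
Step 2: y^k = 2.8, reduced costs: (-9.0, 0.0)
  x^k = (3.0, 0.0), subgradient = b - a^T x = -1.0
  y^{k+1} = 2.8 + 0.2*-1.0 = 2.6
Step 3: y^k = 2.6, reduced costs: (-8.0, 1.0)
  x^k = (3.0, 0.0), subgradient = b - a^T x = -1.0
  y^{k+1} = 2.6 + 0.2*-1.0 = 2.4
Step 4: y^k = 2.4, reduced costs: (-7.0, 2.0)
  x^k = (3.0, 0.0), subgradient = b - a^T x = -1.0
  y^{k+1} = 2.4 + 0.2*-1.0 = 2.2
Dual objective at y_4 = 2.2: reduced costs (-6.0, 3.0), box minimizer x = (3.0, 0.0)
g(y_4) = b*y + (c1 - a1*y)*x1 + (c2 - a2*y)*x2 = 14*2.2 + (-6.0)*3.0 + 3.0*0.0 = 30.8 - 18.0 + 0.0 = 12.8


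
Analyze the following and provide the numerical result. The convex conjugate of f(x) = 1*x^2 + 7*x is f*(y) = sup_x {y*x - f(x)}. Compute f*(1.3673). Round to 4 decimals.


f*(y) = sup_x {y*x - a*x^2 - b*x} = sup_x {(y-b)*x - a*x^2}
FOC: (y - b) - 2a*x = 0 => x* = (y - b)/(2a)
x* = (1.3673 - 7)/(2*1) = -2.8164
f*(1.3673) = (y-b)^2/(4a) = (1.3673 - 7)^2/(4*1)
= 31.7273/4 = 7.9318


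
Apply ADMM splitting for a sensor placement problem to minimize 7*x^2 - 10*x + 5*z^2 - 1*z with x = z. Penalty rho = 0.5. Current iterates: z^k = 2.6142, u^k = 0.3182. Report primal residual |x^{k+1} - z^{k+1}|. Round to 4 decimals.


ADMM iteration with rho = 0.5, z^k = 2.6142, u^k = 0.3182
Step 1: x-update.
Minimize 7*x^2 - 10*x + (0.5/2)*(x - 2.6142 + 0.3182)^2
FOC: (2*7 + 0.5)*x = 10 + 0.5*(2.6142 - 0.3182)
x^{k+1} = 0.7688
Step 2: z-update.
Minimize 5*z^2 - 1*z + (0.5/2)*(0.7688 - z + 0.3182)^2
FOC: (2*5 + 0.5)*z = 1 + 0.5*(0.7688 + 0.3182)
z^{k+1} = 0.147
Step 3: u-update.
u^{k+1} = 0.3182 + 0.7688 - 0.147 = 0.94
Step 4: Primal residual = |0.7688 - 0.147| = 0.6218


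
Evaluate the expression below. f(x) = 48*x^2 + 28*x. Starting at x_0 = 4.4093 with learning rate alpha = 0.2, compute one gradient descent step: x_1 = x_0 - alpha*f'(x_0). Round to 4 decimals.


We compute the gradient at x_0 and apply the update.
f'(x) = 96*x + 28
f'(4.4093) = 96*4.4093 + 28 = 451.2928
x_1 = 4.4093 - 0.2*451.2928 = -85.8493


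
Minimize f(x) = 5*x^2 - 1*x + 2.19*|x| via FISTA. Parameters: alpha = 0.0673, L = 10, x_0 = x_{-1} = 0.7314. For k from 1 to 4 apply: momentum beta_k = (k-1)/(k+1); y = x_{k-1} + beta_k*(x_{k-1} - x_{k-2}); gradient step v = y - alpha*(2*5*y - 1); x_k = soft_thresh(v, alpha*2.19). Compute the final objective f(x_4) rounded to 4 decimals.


FISTA on f(x) = 5*x^2 - 1*x + 2.19*|x|
L = 10, alpha = 0.0673
Iteration 1: beta = 0.0, y = 0.7314 + 0.0*(0.7314 - 0.7314) = 0.7314
  grad(y) = 6.314, v = y - alpha*grad = 0.3065
  prox(v) = soft_thresh(0.3065, 0.1474) = 0.1591
Iteration 2: beta = 0.3333, y = 0.1591 + 0.3333*(0.1591 - 0.7314) = -0.0317
  grad(y) = -1.3169, v = y - alpha*grad = 0.0569
  prox(v) = soft_thresh(0.0569, 0.1474) = 0.0
Iteration 3: beta = 0.5, y = 0.0 + 0.5*(0.0 - 0.1591) = -0.0795
  grad(y) = -1.7954, v = y - alpha*grad = 0.0413
  prox(v) = soft_thresh(0.0413, 0.1474) = 0.0
Iteration 4: beta = 0.6, y = 0.0 + 0.6*(0.0 - 0.0) = 0.0
  grad(y) = -1.0, v = y - alpha*grad = 0.0673
  prox(v) = soft_thresh(0.0673, 0.1474) = 0.0
f(x_4) = 5*0.0^2 - 1*0.0 + 2.19*|0.0| = 0.0


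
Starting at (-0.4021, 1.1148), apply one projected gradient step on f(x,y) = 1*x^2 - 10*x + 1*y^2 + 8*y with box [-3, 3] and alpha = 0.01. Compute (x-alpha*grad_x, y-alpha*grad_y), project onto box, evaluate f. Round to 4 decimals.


Step 1: Compute gradient at (-0.4021, 1.1148).
grad_x = 2*1*-0.4021 - 10 = -10.8042
grad_y = 2*1*1.1148 + 8 = 10.2296
Step 2: Gradient step.
x_raw = -0.4021 - 0.01*-10.8042 = -0.2941
y_raw = 1.1148 - 0.01*10.2296 = 1.0125
Step 3: Project onto [-3, 3].
x_proj = clip(-0.2941) = -0.2941
y_proj = clip(1.0125) = 1.0125
Step 4: Evaluate f.
f(-0.2941, 1.0125) = 12.1522


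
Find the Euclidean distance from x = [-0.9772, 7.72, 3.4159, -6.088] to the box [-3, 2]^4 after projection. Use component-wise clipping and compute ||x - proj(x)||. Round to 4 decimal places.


Project each component onto [-3, 2].
clip(-0.9772) = -0.9772, clip(7.72) = 2.0, clip(3.4159) = 2.0, clip(-6.088) = -3.0
Projection = [-0.9772, 2.0, 2.0, -3.0]
Squared diffs: [0.0, 32.7184, 2.0048, 9.5357]
Distance = sqrt(44.2589) = 6.6527


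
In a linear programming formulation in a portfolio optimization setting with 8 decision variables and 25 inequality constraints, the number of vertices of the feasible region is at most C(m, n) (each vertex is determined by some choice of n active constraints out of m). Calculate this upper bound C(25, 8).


Each vertex corresponds to some choice of n active constraints out of m, so the number of vertices is at most C(m, n) = m! / (n!(m-n)!).
m = 25, n = 8
Numerator: 25 * 24 * 23 * 22 * 21 * 20 * 19 * 18
Denominator: 8! = 40320
C(25, 8) = 1081575


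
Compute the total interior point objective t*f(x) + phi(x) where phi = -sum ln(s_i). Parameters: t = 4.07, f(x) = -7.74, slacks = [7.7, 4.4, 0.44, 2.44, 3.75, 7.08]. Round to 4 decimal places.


Step 1: Compute log-barrier.
ln values: [2.0412, 1.4816, -0.821, 0.892, 1.3218, 1.9573]
phi = -(2.0412 + 1.4816 - 0.821 + 0.892 + 1.3218 + 1.9573) = -6.8729
Step 2: Compute augmented objective.
t*f(x) = 4.07*-7.74 = -31.5018
Total = -31.5018 - 6.8729 = -38.3747


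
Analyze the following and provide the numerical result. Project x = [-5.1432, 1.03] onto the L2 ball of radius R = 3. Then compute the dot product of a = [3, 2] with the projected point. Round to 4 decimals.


Step 1: Compute ||x|| (intermediates to 6 decimals).
||x|| = sqrt((-5.1432)^2 + 1.03^2) = 5.245322
Step 2: Project.
Since ||x|| > R, scale = R/||x|| = 3/5.245322 = 0.571938, proj(x) = scale * x
proj(x) = [-2.941592, 0.589096]
Step 3: Dot product.
a^T * proj(x) = 3*(-2.941592) + 2*0.589096 = -7.6466


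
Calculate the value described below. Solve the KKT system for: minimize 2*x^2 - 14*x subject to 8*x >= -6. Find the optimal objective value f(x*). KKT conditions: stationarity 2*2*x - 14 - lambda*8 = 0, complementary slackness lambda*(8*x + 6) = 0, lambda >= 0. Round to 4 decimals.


Step 1: Try lambda = 0 (constraint inactive).
Stationarity: 2*2*x - 14 = 0
x* = 14/(2*2) = 3.5
Check constraint: 8*3.5 = 28.0 >= -6 -- satisfied.
Step 2: Compute optimal value.
f(x*) = 2*3.5^2 - 14*3.5 = -24.5


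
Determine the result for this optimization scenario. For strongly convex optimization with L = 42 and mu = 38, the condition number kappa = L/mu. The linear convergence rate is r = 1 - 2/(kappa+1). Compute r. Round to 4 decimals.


Step 1: Compute the condition number.
kappa = L/mu = 42/38 = 1.1053
Step 2: Compute the convergence rate.
r = 1 - 2/(kappa + 1) = 1 - 2*mu/(L + mu) = (L - mu)/(L + mu) = 4/80 = 0.05


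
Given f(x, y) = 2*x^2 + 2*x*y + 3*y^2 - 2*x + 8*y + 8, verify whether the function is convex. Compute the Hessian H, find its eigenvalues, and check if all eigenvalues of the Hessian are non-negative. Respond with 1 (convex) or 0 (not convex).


The Hessian of f(x,y) = 2*x^2 + 2*x*y + 3*y^2 - 2*x + 8*y + 8 is:
H = [[4, 2], [2, 6]]
Trace = 4 + 6 = 10
Determinant = 4*6 - (2)^2 = 20
Discriminant = (10)^2 - 4*20 = 20.0
Eigenvalues: lambda_1 = 2.7639, lambda_2 = 7.2361
The function is convex.

1


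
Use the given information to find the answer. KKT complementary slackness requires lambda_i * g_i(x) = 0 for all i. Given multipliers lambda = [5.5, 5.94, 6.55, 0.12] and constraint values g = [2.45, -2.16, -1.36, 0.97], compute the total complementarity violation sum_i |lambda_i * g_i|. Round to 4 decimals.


KKT complementary slackness check:
lambda_1 * g_1 = 5.5 * 2.45 = 13.475
lambda_2 * g_2 = 5.94 * -2.16 = -12.8304
lambda_3 * g_3 = 6.55 * -1.36 = -8.908
lambda_4 * g_4 = 0.12 * 0.97 = 0.1164
Total violation = 13.475 + 12.8304 + 8.908 + 0.1164 = 35.3298


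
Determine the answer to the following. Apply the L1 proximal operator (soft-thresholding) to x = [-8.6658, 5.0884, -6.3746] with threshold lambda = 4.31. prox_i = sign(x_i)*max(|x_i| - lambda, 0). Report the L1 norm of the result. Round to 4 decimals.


Soft-thresholding with lambda = 4.31:
prox(-8.6658) = sign(-8.6658)*max(|-8.6658| - 4.31, 0) = -4.3558
prox(5.0884) = sign(5.0884)*max(|5.0884| - 4.31, 0) = 0.7784
prox(-6.3746) = sign(-6.3746)*max(|-6.3746| - 4.31, 0) = -2.0646
prox(x) = [-4.3558, 0.7784, -2.0646]
||prox(x)||_1 = 4.3558 + 0.7784 + 2.0646 = 7.1988


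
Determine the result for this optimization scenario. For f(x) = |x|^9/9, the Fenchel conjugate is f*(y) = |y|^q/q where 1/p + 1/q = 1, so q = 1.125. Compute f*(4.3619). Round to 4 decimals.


The conjugate exponent q satisfies 1/p + 1/q = 1.
p = 9, so q = 9/(9 - 1) = 1.125
|y|^q = 4.3619^1.125 = 5.2437
f*(4.3619) = 5.2437 / 1.125 = 4.661


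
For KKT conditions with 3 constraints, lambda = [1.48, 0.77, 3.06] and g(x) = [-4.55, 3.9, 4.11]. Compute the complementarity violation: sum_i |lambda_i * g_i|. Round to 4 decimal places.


KKT complementary slackness check:
lambda_1 * g_1 = 1.48 * -4.55 = -6.734
lambda_2 * g_2 = 0.77 * 3.9 = 3.003
lambda_3 * g_3 = 3.06 * 4.11 = 12.5766
Total violation = 6.734 + 3.003 + 12.5766 = 22.3136


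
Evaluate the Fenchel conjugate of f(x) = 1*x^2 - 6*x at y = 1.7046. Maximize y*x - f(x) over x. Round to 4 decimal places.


f*(y) = sup_x {y*x - a*x^2 - b*x} = sup_x {(y-b)*x - a*x^2}
FOC: (y - b) - 2a*x = 0 => x* = (y - b)/(2a)
x* = (1.7046 + 6)/(2*1) = 3.8523
f*(1.7046) = (y-b)^2/(4a) = (1.7046 + 6)^2/(4*1)
= 59.3609/4 = 14.8402


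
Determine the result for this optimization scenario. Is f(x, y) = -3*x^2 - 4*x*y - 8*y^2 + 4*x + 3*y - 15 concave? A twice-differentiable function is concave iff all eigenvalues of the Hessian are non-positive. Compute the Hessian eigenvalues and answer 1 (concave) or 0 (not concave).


The Hessian of f(x,y) = -3*x^2 - 4*x*y - 8*y^2 + 4*x + 3*y - 15 is:
H = [[-6, -4], [-4, -16]]
Trace = -6 - 16 = -22
Determinant = -6*-16 - (-4)^2 = 80
Discriminant = (-22)^2 - 4*80 = 164.0
Eigenvalues: lambda_1 = -17.4031, lambda_2 = -4.5969
The function is concave.

1


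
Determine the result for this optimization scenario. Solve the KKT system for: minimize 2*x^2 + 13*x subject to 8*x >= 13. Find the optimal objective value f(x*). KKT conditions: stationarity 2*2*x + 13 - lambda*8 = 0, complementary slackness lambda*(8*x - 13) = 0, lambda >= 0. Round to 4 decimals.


Step 1: Try lambda = 0 (constraint inactive).
x_unc = -13/(2*2) = -3.25
Check: 8*-3.25 = -26.0 < 13 -- violated!
Step 2: Constraint must be active: 8*x = 13
x* = 13/8 = 1.625
lambda = (2*2*1.625 + 13)/8 = 2.4375
Step 3: Compute optimal value.
f(x*) = 2*1.625^2 + 13*1.625 = 26.4063


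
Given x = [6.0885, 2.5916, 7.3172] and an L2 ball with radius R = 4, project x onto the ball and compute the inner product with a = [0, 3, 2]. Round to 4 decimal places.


Step 1: Compute ||x|| (intermediates to 6 decimals).
||x|| = sqrt(6.0885^2 + 2.5916^2 + 7.3172^2) = 9.865477
Step 2: Project.
Since ||x|| > R, scale = R/||x|| = 4/9.865477 = 0.405454, proj(x) = scale * x
proj(x) = [2.468607, 1.050775, 2.966788]
Step 3: Dot product.
a^T * proj(x) = 0*2.468607 + 3*1.050775 + 2*2.966788 = 9.0859


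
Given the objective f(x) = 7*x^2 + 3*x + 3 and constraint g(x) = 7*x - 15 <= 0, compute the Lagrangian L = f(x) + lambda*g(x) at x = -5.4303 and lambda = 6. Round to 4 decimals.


Step 1: Evaluate f(x).
f(-5.4303) = 7*(-5.4303)^2 + 3*(-5.4303) + 3 = 193.1262
Step 2: Evaluate g(x).
g(-5.4303) = 7*-5.4303 - 15 = -53.0121
Step 3: Compute Lagrangian.
L = 193.1262 + 6*-53.0121 = -124.9464


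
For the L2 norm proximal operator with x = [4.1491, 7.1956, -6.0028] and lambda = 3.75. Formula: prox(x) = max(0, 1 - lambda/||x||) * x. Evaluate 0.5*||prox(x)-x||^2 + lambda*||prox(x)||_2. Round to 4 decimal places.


Step 1: Compute ||x||.
||x|| = 10.2482
Step 2: Compute scaling factor.
scale = max(0, 1 - 3.75/10.2482) = 0.6341
Step 3: prox(x) = [2.6309, 4.5626, -3.8063]
||prox(x)|| = 6.4982
Step 4: Proximal objective.
0.5*||prox-x||^2 = 7.0313
lambda*||prox|| = 24.3683
Total = 31.3994


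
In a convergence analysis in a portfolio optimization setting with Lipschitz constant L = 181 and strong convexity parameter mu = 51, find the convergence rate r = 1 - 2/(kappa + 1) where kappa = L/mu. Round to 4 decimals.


Step 1: Compute the condition number.
kappa = L/mu = 181/51 = 3.549
Step 2: Compute the convergence rate.
r = 1 - 2/(kappa + 1) = 1 - 2*mu/(L + mu) = (L - mu)/(L + mu) = 130/232 = 0.5603


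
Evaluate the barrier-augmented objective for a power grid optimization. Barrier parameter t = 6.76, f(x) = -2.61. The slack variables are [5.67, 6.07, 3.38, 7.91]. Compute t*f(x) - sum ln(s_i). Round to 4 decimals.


Step 1: Compute log-barrier.
ln values: [1.7352, 1.8034, 1.2179, 2.0681]
phi = -(1.7352 + 1.8034 + 1.2179 + 2.0681) = -6.8246
Step 2: Compute augmented objective.
t*f(x) = 6.76*-2.61 = -17.6436
Total = -17.6436 - 6.8246 = -24.4682


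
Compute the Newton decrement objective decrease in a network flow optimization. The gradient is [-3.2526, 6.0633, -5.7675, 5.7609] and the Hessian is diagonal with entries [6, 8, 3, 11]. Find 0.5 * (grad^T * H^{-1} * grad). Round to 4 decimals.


Step 1: H is diagonal, so H^(-1) * g = [-0.5421, 0.7579, -1.9225, 0.5237].
Step 2: g^T H^(-1) g = sum_i g_i^2 / H_ii
  = (-3.2526)^2/6 + (6.0633)^2/8 + (-5.7675)^2/3 + (5.7609)^2/11
  = 1.7632 + 4.5955 + 11.088 + 3.0171 = 20.4638
Step 3: Objective decrease = 0.5 * g^T H^(-1) g = 10.2319


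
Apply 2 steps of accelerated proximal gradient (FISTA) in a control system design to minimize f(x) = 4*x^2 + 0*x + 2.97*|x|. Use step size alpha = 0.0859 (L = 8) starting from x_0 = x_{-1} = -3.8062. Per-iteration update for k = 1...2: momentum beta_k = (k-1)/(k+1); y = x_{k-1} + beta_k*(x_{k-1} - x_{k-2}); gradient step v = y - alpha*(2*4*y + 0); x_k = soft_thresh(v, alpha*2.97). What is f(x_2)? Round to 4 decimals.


FISTA on f(x) = 4*x^2 + 0*x + 2.97*|x|
L = 8, alpha = 0.0859
Iteration 1: beta = 0.0, y = -3.8062 + 0.0*(-3.8062 + 3.8062) = -3.8062
  grad(y) = -30.4496, v = y - alpha*grad = -1.1906
  prox(v) = soft_thresh(-1.1906, 0.2551) = -0.9355
Iteration 2: beta = 0.3333, y = -0.9355 + 0.3333*(-0.9355 + 3.8062) = 0.0215
  grad(y) = 0.1717, v = y - alpha*grad = 0.0067
  prox(v) = soft_thresh(0.0067, 0.2551) = 0.0
f(x_2) = 4*0.0^2 + 0*0.0 + 2.97*|0.0| = 0.0


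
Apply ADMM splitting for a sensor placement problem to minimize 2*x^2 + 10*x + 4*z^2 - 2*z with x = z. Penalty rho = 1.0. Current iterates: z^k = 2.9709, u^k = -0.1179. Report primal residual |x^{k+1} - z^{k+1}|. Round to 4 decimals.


ADMM iteration with rho = 1.0, z^k = 2.9709, u^k = -0.1179
Step 1: x-update.
Minimize 2*x^2 + 10*x + (1.0/2)*(x - 2.9709 - 0.1179)^2
FOC: (2*2 + 1.0)*x = -10 + 1.0*(2.9709 + 0.1179)
x^{k+1} = -1.3822
Step 2: z-update.
Minimize 4*z^2 - 2*z + (1.0/2)*(-1.3822 - z - 0.1179)^2
FOC: (2*4 + 1.0)*z = 2 + 1.0*(-1.3822 - 0.1179)
z^{k+1} = 0.0555
Step 3: u-update.
u^{k+1} = -0.1179 - 1.3822 - 0.0555 = -1.5557
Step 4: Primal residual = |-1.3822 - 0.0555| = 1.4378
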